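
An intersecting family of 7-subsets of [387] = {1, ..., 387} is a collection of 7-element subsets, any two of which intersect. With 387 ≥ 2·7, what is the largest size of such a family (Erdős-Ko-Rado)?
max |F| = C(386, 6) = 4418083042912

The Erdős-Ko-Rado theorem states: for n ≥ 2k, an intersecting family of k-subsets of an n-element set has size at most C(n − 1, k − 1), with equality for 'star' families {A ⊆ [n] : |A| = k, i ∈ A} (fix an element i). For n = 387, k = 7: C(386, 6) = 4418083042912.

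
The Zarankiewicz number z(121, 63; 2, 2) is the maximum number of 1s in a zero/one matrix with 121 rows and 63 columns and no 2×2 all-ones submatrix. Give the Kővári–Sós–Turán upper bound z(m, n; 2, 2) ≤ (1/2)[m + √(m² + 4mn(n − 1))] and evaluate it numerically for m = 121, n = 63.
z(121, 63; 2, 2) ≤ (1/2)[121 + √(121² + 4·121·63·62)] = (1/2)[121 + √1905145] = 750.635

Kővári–Sós–Turán: let r_1, ..., r_121 be the row sums and z = Σ r_i the total number of 1s. Each pair of columns can share at most one row with both entries 1 (else a 2×2 all-ones block appears), so Σ_i C(r_i, 2) ≤ C(63, 2) = 1953. By convexity Σ_i C(r_i, 2) ≥ 121·C(z/121, 2) = z(z − 121)/(2·121), giving z² − 121z − 121·63·62 ≤ 0 and hence z ≤ (1/2)[121 + √(14641 + 4·472626)] = (1/2)[121 + √1905145] ≈ (1/2)(121 + 1380.2699) = 750.635.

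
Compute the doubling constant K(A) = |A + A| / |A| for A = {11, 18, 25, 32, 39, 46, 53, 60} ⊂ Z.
K = |A + A| / |A| = 15/8

Enumerate A + A = {a + b : a, b ∈ A}. With |A| = 8, there are |A|^2 = 64 ordered sum pairs; collecting distinct values, A + A = {22, 29, 36, 43, 50, 57, 64, 71, 78, 85, 92, 99, 106, 113, 120}, so |A + A| = 15. Thus K = 15/8. Here |A + A| = 2|A| − 1 = 15, the minimum possible — so K = 15/8 is minimal, which holds iff A is an arithmetic progression.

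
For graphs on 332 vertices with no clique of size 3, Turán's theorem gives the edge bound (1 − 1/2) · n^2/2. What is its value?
Turán density bound = (1/2) · 332^2/2 = 27556

Turán's theorem: ex(n, K_{r+1}) is achieved by the complete r-partite Turán graph T(n, r) with parts as balanced as possible, and is at most (1 − 1/r) · n^2/2. For r = 2, n = 332: the density bound is (1/2) · 110224/2 = 27556. Since 2 ∣ 332, the Turán graph T(332, 2) has parts of equal size 166, and its edge count e(T(332, 2)) = 27556 attains the density bound exactly.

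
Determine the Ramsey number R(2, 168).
R(2, 168) = 168

R(2, k) = k for all k ≥ 2: in a 2-colouring of K_k, either some edge is red (a red K_2) or all edges are blue (a blue K_k). And K_{167} coloured all-blue has no blue K_168, so R(2, 168) > 167. Hence R(2, 168) = 168.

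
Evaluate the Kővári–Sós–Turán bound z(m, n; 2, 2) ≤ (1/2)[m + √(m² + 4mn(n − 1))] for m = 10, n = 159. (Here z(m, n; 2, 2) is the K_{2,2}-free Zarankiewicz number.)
z(10, 159; 2, 2) ≤ (1/2)[10 + √(10² + 4·10·159·158)] = (1/2)[10 + √1004980] = 506.2435

Kővári–Sós–Turán: let r_1, ..., r_10 be the row sums and z = Σ r_i the total number of 1s. Each pair of columns can share at most one row with both entries 1 (else a 2×2 all-ones block appears), so Σ_i C(r_i, 2) ≤ C(159, 2) = 12561. By convexity Σ_i C(r_i, 2) ≥ 10·C(z/10, 2) = z(z − 10)/(2·10), giving z² − 10z − 10·159·158 ≤ 0 and hence z ≤ (1/2)[10 + √(100 + 4·251220)] = (1/2)[10 + √1004980] ≈ (1/2)(10 + 1002.4869) = 506.2435.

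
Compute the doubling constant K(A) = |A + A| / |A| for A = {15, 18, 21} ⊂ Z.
K = |A + A| / |A| = 5/3

Enumerate A + A = {a + b : a, b ∈ A}. With |A| = 3, there are |A|^2 = 9 ordered sum pairs; collecting distinct values, A + A = {30, 33, 36, 39, 42}, so |A + A| = 5. Thus K = 5/3. Here |A + A| = 2|A| − 1 = 5, the minimum possible — so K = 5/3 is minimal, which holds iff A is an arithmetic progression.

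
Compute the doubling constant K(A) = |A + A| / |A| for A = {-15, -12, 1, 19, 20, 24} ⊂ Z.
K = |A + A| / |A| = 21/6 = 7/2

Enumerate A + A = {a + b : a, b ∈ A}. With |A| = 6, there are |A|^2 = 36 ordered sum pairs; collecting distinct values, A + A = {-30, -27, -24, -14, -11, 2, 4, 5, 7, 8, 9, 12, 20, 21, 25, 38, 39, 40, 43, 44, 48}, so |A + A| = 21. Thus K = 21/6 = 7/2. For comparison, the minimum possible |A + A| over all 6-element sets is 2·6 − 1 = 11 (so min K = 11/6), attained only by arithmetic progressions.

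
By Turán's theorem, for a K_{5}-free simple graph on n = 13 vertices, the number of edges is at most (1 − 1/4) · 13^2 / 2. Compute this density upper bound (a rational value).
Turán density bound = (3/4) · 13^2/2 = 507/8 ≈ 63.375

Turán's theorem: ex(n, K_{r+1}) is achieved by the complete r-partite Turán graph T(n, r) with parts as balanced as possible, and is at most (1 − 1/r) · n^2/2. For r = 4, n = 13: the density bound is (3/4) · 169/2 = 507/8 ≈ 63.375. The integer-valued extremum is e(T(13, 4)) = 63, which is strictly less than the density bound 507/8 since 4 ∤ 13 (the parts of T(13, 4) cannot all be equal).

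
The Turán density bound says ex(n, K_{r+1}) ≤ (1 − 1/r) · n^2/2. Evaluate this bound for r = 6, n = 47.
Turán density bound = (5/6) · 47^2/2 = 11045/12 ≈ 920.4167

Turán's theorem: ex(n, K_{r+1}) is achieved by the complete r-partite Turán graph T(n, r) with parts as balanced as possible, and is at most (1 − 1/r) · n^2/2. For r = 6, n = 47: the density bound is (5/6) · 2209/2 = 11045/12 ≈ 920.4167. The integer-valued extremum is e(T(47, 6)) = 920, which is strictly less than the density bound 11045/12 since 6 ∤ 47 (the parts of T(47, 6) cannot all be equal).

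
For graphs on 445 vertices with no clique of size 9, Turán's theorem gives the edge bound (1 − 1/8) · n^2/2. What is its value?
Turán density bound = (7/8) · 445^2/2 = 1386175/16 ≈ 86635.9375

Turán's theorem: ex(n, K_{r+1}) is achieved by the complete r-partite Turán graph T(n, r) with parts as balanced as possible, and is at most (1 − 1/r) · n^2/2. For r = 8, n = 445: the density bound is (7/8) · 198025/2 = 1386175/16 ≈ 86635.9375. The integer-valued extremum is e(T(445, 8)) = 86635, which is strictly less than the density bound 1386175/16 since 8 ∤ 445 (the parts of T(445, 8) cannot all be equal).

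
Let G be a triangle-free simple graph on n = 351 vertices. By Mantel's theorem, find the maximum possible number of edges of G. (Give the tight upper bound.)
ex(351, K_3) = ⌊351^2/4⌋ = 30800

Mantel (1907): a triangle-free graph on n vertices has at most ⌊n^2/4⌋ edges, with equality for the complete bipartite graph K_{⌊n/2⌋, ⌈n/2⌉}. For n = 351: ⌊351^2/4⌋ = ⌊123201/4⌋ = 30800. The extremal graph is K_{175, 176}, which has 175·176 = 30800 edges.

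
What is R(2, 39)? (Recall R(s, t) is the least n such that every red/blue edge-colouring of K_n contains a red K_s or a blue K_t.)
R(2, 39) = 39

R(2, k) = k for all k ≥ 2: in a 2-colouring of K_k, either some edge is red (a red K_2) or all edges are blue (a blue K_k). And K_{38} coloured all-blue has no blue K_39, so R(2, 39) > 38. Hence R(2, 39) = 39.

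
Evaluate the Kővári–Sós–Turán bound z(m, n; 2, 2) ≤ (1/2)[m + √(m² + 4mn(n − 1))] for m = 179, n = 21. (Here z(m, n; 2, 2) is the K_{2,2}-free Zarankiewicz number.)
z(179, 21; 2, 2) ≤ (1/2)[179 + √(179² + 4·179·21·20)] = (1/2)[179 + √332761] = 377.9272

Kővári–Sós–Turán: let r_1, ..., r_179 be the row sums and z = Σ r_i the total number of 1s. Each pair of columns can share at most one row with both entries 1 (else a 2×2 all-ones block appears), so Σ_i C(r_i, 2) ≤ C(21, 2) = 210. By convexity Σ_i C(r_i, 2) ≥ 179·C(z/179, 2) = z(z − 179)/(2·179), giving z² − 179z − 179·21·20 ≤ 0 and hence z ≤ (1/2)[179 + √(32041 + 4·75180)] = (1/2)[179 + √332761] ≈ (1/2)(179 + 576.8544) = 377.9272.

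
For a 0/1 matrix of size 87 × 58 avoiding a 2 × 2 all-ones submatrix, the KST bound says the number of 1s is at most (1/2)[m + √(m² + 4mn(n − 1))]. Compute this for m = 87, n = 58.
z(87, 58; 2, 2) ≤ (1/2)[87 + √(87² + 4·87·58·57)] = (1/2)[87 + √1158057] = 581.5653

Kővári–Sós–Turán: let r_1, ..., r_87 be the row sums and z = Σ r_i the total number of 1s. Each pair of columns can share at most one row with both entries 1 (else a 2×2 all-ones block appears), so Σ_i C(r_i, 2) ≤ C(58, 2) = 1653. By convexity Σ_i C(r_i, 2) ≥ 87·C(z/87, 2) = z(z − 87)/(2·87), giving z² − 87z − 87·58·57 ≤ 0 and hence z ≤ (1/2)[87 + √(7569 + 4·287622)] = (1/2)[87 + √1158057] ≈ (1/2)(87 + 1076.1306) = 581.5653.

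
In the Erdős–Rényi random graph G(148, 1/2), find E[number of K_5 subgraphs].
E[# K_5] = C(148, 5) · (1/2)^C(5, 2) = 552689424 / 2^10 = 34543089/64 = 539735.765625

For each 5-subset S of vertices (there are C(148, 5) = 552689424 such S), let X_S = 1 if S induces a K_5 (all C(5, 2) = 10 edges present). Then P(X_S = 1) = (1/2)^10 = 1/1024. By linearity of expectation, E[# K_5] = C(148, 5) · (1/2)^10 = 552689424 / 1024 = 34543089/64 = 539735.765625.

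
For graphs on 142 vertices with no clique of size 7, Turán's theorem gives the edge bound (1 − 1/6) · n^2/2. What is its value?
Turán density bound = (5/6) · 142^2/2 = 25205/3 ≈ 8401.6667

Turán's theorem: ex(n, K_{r+1}) is achieved by the complete r-partite Turán graph T(n, r) with parts as balanced as possible, and is at most (1 − 1/r) · n^2/2. For r = 6, n = 142: the density bound is (5/6) · 20164/2 = 25205/3 ≈ 8401.6667. The integer-valued extremum is e(T(142, 6)) = 8401, which is strictly less than the density bound 25205/3 since 6 ∤ 142 (the parts of T(142, 6) cannot all be equal).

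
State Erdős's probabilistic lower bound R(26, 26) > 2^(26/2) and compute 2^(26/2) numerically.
2^(26/2) = 8192; so R(26, 26) > 8192

Colour each edge of K_n uniformly at random with red/blue. The expected number of monochromatic K_26 is C(n, 26) · 2 · 2^(−C(26,2)). If C(n, 26) · 2^(1 − C(26,2)) < 1, then with positive probability no monochromatic K_26 exists, so R(26, 26) > n. The standard estimate C(n, 26) ≤ n^26/26! shows this inequality holds whenever n ≤ 2^(26/2) (since 26! · 2^(C(26,2) − 1) > 2^(26^2/2) ≥ n^26). Hence R(26, 26) > 2^(26/2) = 8192.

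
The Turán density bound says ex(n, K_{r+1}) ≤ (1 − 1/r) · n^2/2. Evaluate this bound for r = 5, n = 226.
Turán density bound = (4/5) · 226^2/2 = 102152/5 ≈ 20430.4

Turán's theorem: ex(n, K_{r+1}) is achieved by the complete r-partite Turán graph T(n, r) with parts as balanced as possible, and is at most (1 − 1/r) · n^2/2. For r = 5, n = 226: the density bound is (4/5) · 51076/2 = 102152/5 ≈ 20430.4. The integer-valued extremum is e(T(226, 5)) = 20430, which is strictly less than the density bound 102152/5 since 5 ∤ 226 (the parts of T(226, 5) cannot all be equal).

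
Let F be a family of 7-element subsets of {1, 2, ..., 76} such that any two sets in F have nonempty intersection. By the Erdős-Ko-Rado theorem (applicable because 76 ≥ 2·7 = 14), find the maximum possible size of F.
max |F| = C(75, 6) = 201359550

The Erdős-Ko-Rado theorem states: for n ≥ 2k, an intersecting family of k-subsets of an n-element set has size at most C(n − 1, k − 1), with equality for 'star' families {A ⊆ [n] : |A| = k, i ∈ A} (fix an element i). For n = 76, k = 7: C(75, 6) = 201359550.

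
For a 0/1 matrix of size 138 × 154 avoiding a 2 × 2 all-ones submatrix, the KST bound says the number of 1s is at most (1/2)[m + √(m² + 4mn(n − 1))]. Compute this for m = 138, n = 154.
z(138, 154; 2, 2) ≤ (1/2)[138 + √(138² + 4·138·154·153)] = (1/2)[138 + √13025268] = 1873.5268

Kővári–Sós–Turán: let r_1, ..., r_138 be the row sums and z = Σ r_i the total number of 1s. Each pair of columns can share at most one row with both entries 1 (else a 2×2 all-ones block appears), so Σ_i C(r_i, 2) ≤ C(154, 2) = 11781. By convexity Σ_i C(r_i, 2) ≥ 138·C(z/138, 2) = z(z − 138)/(2·138), giving z² − 138z − 138·154·153 ≤ 0 and hence z ≤ (1/2)[138 + √(19044 + 4·3251556)] = (1/2)[138 + √13025268] ≈ (1/2)(138 + 3609.0536) = 1873.5268.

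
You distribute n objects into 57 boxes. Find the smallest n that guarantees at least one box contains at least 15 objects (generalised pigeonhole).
n = (15 − 1)·57 + 1 = 799

By the generalised pigeonhole principle, to guarantee some box contains ≥ r objects we need more than (r − 1) · k objects total. Threshold: n = (r − 1) · k + 1. With r = 15 and k = 57: n = 14 · 57 + 1 = 798 + 1 = 799. For n = 798 = 14 · 57, we can put exactly 14 objects in every box, avoiding 15 in any single one — so 799 is tight.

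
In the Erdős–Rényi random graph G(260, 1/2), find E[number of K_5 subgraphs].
E[# K_5] = C(260, 5) · (1/2)^C(5, 2) = 9525431552 / 2^10 = 37208717/4 = 9302179.25

For each 5-subset S of vertices (there are C(260, 5) = 9525431552 such S), let X_S = 1 if S induces a K_5 (all C(5, 2) = 10 edges present). Then P(X_S = 1) = (1/2)^10 = 1/1024. By linearity of expectation, E[# K_5] = C(260, 5) · (1/2)^10 = 9525431552 / 1024 = 37208717/4 = 9302179.25.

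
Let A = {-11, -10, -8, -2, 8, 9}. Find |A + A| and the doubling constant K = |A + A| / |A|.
K = |A + A| / |A| = 20/6 = 10/3

Enumerate A + A = {a + b : a, b ∈ A}. With |A| = 6, there are |A|^2 = 36 ordered sum pairs; collecting distinct values, A + A = {-22, -21, -20, -19, -18, -16, -13, -12, -10, -4, -3, -2, -1, 0, 1, 6, 7, 16, 17, 18}, so |A + A| = 20. Thus K = 20/6 = 10/3. For comparison, the minimum possible |A + A| over all 6-element sets is 2·6 − 1 = 11 (so min K = 11/6), attained only by arithmetic progressions.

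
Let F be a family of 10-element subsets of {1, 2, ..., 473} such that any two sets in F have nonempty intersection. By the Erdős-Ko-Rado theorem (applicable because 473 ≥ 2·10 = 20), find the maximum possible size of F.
max |F| = C(472, 9) = 2967496103088028720

The Erdős-Ko-Rado theorem states: for n ≥ 2k, an intersecting family of k-subsets of an n-element set has size at most C(n − 1, k − 1), with equality for 'star' families {A ⊆ [n] : |A| = k, i ∈ A} (fix an element i). For n = 473, k = 10: C(472, 9) = 2967496103088028720.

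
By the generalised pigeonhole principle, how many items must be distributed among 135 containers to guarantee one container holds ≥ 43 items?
n = (43 − 1)·135 + 1 = 5671

By the generalised pigeonhole principle, to guarantee some box contains ≥ r objects we need more than (r − 1) · k objects total. Threshold: n = (r − 1) · k + 1. With r = 43 and k = 135: n = 42 · 135 + 1 = 5670 + 1 = 5671. For n = 5670 = 42 · 135, we can put exactly 42 objects in every box, avoiding 43 in any single one — so 5671 is tight.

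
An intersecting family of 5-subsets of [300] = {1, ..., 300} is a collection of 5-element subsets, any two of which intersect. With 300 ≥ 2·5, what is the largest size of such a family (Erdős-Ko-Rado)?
max |F| = C(299, 4) = 326380626

The Erdős-Ko-Rado theorem states: for n ≥ 2k, an intersecting family of k-subsets of an n-element set has size at most C(n − 1, k − 1), with equality for 'star' families {A ⊆ [n] : |A| = k, i ∈ A} (fix an element i). For n = 300, k = 5: C(299, 4) = 326380626.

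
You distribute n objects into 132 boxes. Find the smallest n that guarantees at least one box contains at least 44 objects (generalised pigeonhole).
n = (44 − 1)·132 + 1 = 5677

By the generalised pigeonhole principle, to guarantee some box contains ≥ r objects we need more than (r − 1) · k objects total. Threshold: n = (r − 1) · k + 1. With r = 44 and k = 132: n = 43 · 132 + 1 = 5676 + 1 = 5677. For n = 5676 = 43 · 132, we can put exactly 43 objects in every box, avoiding 44 in any single one — so 5677 is tight.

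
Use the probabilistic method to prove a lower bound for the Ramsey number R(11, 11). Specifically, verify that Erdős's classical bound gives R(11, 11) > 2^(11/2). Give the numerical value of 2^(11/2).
2^(11/2) = 45.2548; so R(11, 11) > 45.2548

Colour each edge of K_n uniformly at random with red/blue. The expected number of monochromatic K_11 is C(n, 11) · 2 · 2^(−C(11,2)). If C(n, 11) · 2^(1 − C(11,2)) < 1, then with positive probability no monochromatic K_11 exists, so R(11, 11) > n. The standard estimate C(n, 11) ≤ n^11/11! shows this inequality holds whenever n ≤ 2^(11/2) (since 11! · 2^(C(11,2) − 1) > 2^(11^2/2) ≥ n^11). Hence R(11, 11) > 2^(11/2) = 45.2548.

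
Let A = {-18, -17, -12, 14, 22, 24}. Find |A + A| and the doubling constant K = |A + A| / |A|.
K = |A + A| / |A| = 21/6 = 7/2

Enumerate A + A = {a + b : a, b ∈ A}. With |A| = 6, there are |A|^2 = 36 ordered sum pairs; collecting distinct values, A + A = {-36, -35, -34, -30, -29, -24, -4, -3, 2, 4, 5, 6, 7, 10, 12, 28, 36, 38, 44, 46, 48}, so |A + A| = 21. Thus K = 21/6 = 7/2. For comparison, the minimum possible |A + A| over all 6-element sets is 2·6 − 1 = 11 (so min K = 11/6), attained only by arithmetic progressions.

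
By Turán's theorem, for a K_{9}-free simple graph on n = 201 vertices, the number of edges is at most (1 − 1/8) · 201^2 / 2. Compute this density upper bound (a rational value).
Turán density bound = (7/8) · 201^2/2 = 282807/16 ≈ 17675.4375

Turán's theorem: ex(n, K_{r+1}) is achieved by the complete r-partite Turán graph T(n, r) with parts as balanced as possible, and is at most (1 − 1/r) · n^2/2. For r = 8, n = 201: the density bound is (7/8) · 40401/2 = 282807/16 ≈ 17675.4375. The integer-valued extremum is e(T(201, 8)) = 17675, which is strictly less than the density bound 282807/16 since 8 ∤ 201 (the parts of T(201, 8) cannot all be equal).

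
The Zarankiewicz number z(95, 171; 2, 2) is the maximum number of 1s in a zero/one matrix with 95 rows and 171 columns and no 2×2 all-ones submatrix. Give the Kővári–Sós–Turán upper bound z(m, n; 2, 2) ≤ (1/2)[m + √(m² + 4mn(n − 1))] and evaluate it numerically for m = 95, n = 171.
z(95, 171; 2, 2) ≤ (1/2)[95 + √(95² + 4·95·171·170)] = (1/2)[95 + √11055625] = 1710

Kővári–Sós–Turán: let r_1, ..., r_95 be the row sums and z = Σ r_i the total number of 1s. Each pair of columns can share at most one row with both entries 1 (else a 2×2 all-ones block appears), so Σ_i C(r_i, 2) ≤ C(171, 2) = 14535. By convexity Σ_i C(r_i, 2) ≥ 95·C(z/95, 2) = z(z − 95)/(2·95), giving z² − 95z − 95·171·170 ≤ 0 and hence z ≤ (1/2)[95 + √(9025 + 4·2761650)] = (1/2)[95 + √11055625] ≈ (1/2)(95 + 3325) = 1710.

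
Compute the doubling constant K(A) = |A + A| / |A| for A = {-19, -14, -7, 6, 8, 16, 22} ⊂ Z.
K = |A + A| / |A| = 28/7 = 4

Enumerate A + A = {a + b : a, b ∈ A}. With |A| = 7, there are |A|^2 = 49 ordered sum pairs; collecting distinct values, A + A = {-38, -33, -28, -26, -21, -14, -13, -11, -8, -6, -3, -1, 1, 2, 3, 8, 9, 12, 14, 15, 16, 22, 24, 28, 30, 32, 38, 44}, so |A + A| = 28. Thus K = 28/7 = 4. For comparison, the minimum possible |A + A| over all 7-element sets is 2·7 − 1 = 13 (so min K = 13/7), attained only by arithmetic progressions.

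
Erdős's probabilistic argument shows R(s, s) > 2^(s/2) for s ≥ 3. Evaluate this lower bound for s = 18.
2^(18/2) = 512; so R(18, 18) > 512

Colour each edge of K_n uniformly at random with red/blue. The expected number of monochromatic K_18 is C(n, 18) · 2 · 2^(−C(18,2)). If C(n, 18) · 2^(1 − C(18,2)) < 1, then with positive probability no monochromatic K_18 exists, so R(18, 18) > n. The standard estimate C(n, 18) ≤ n^18/18! shows this inequality holds whenever n ≤ 2^(18/2) (since 18! · 2^(C(18,2) − 1) > 2^(18^2/2) ≥ n^18). Hence R(18, 18) > 2^(18/2) = 512.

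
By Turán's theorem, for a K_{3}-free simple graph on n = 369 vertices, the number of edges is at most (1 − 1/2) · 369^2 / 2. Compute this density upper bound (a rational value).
Turán density bound = (1/2) · 369^2/2 = 136161/4 ≈ 34040.25

Turán's theorem: ex(n, K_{r+1}) is achieved by the complete r-partite Turán graph T(n, r) with parts as balanced as possible, and is at most (1 − 1/r) · n^2/2. For r = 2, n = 369: the density bound is (1/2) · 136161/2 = 136161/4 ≈ 34040.25. The integer-valued extremum is e(T(369, 2)) = 34040, which is strictly less than the density bound 136161/4 since 2 ∤ 369 (the parts of T(369, 2) cannot all be equal).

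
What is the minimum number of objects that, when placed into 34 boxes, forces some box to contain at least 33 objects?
n = (33 − 1)·34 + 1 = 1089

By the generalised pigeonhole principle, to guarantee some box contains ≥ r objects we need more than (r − 1) · k objects total. Threshold: n = (r − 1) · k + 1. With r = 33 and k = 34: n = 32 · 34 + 1 = 1088 + 1 = 1089. For n = 1088 = 32 · 34, we can put exactly 32 objects in every box, avoiding 33 in any single one — so 1089 is tight.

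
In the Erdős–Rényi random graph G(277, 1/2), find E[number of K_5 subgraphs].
E[# K_5] = C(277, 5) · (1/2)^C(5, 2) = 13105497405 / 2^10 ≈ 12798337.309570

For each 5-subset S of vertices (there are C(277, 5) = 13105497405 such S), let X_S = 1 if S induces a K_5 (all C(5, 2) = 10 edges present). Then P(X_S = 1) = (1/2)^10 = 1/1024. By linearity of expectation, E[# K_5] = C(277, 5) · (1/2)^10 = 13105497405 / 1024 ≈ 12798337.309570.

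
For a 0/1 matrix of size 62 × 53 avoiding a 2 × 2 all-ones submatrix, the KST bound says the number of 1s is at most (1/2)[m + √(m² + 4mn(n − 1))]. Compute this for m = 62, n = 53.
z(62, 53; 2, 2) ≤ (1/2)[62 + √(62² + 4·62·53·52)] = (1/2)[62 + √687332] = 445.5274

Kővári–Sós–Turán: let r_1, ..., r_62 be the row sums and z = Σ r_i the total number of 1s. Each pair of columns can share at most one row with both entries 1 (else a 2×2 all-ones block appears), so Σ_i C(r_i, 2) ≤ C(53, 2) = 1378. By convexity Σ_i C(r_i, 2) ≥ 62·C(z/62, 2) = z(z − 62)/(2·62), giving z² − 62z − 62·53·52 ≤ 0 and hence z ≤ (1/2)[62 + √(3844 + 4·170872)] = (1/2)[62 + √687332] ≈ (1/2)(62 + 829.0549) = 445.5274.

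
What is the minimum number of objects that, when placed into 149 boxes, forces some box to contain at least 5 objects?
n = (5 − 1)·149 + 1 = 597

By the generalised pigeonhole principle, to guarantee some box contains ≥ r objects we need more than (r − 1) · k objects total. Threshold: n = (r − 1) · k + 1. With r = 5 and k = 149: n = 4 · 149 + 1 = 596 + 1 = 597. For n = 596 = 4 · 149, we can put exactly 4 objects in every box, avoiding 5 in any single one — so 597 is tight.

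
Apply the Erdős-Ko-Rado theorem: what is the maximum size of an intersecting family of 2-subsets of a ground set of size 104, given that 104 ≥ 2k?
max |F| = C(103, 1) = 103

Erdős-Ko-Rado (1961): when n ≥ 2k, max |F| = C(n−1, k−1). The bound is attained by the star {A : i ∈ A} for any fixed i ∈ [n]. Here C(104−1, 2−1) = C(103, 1) = 103.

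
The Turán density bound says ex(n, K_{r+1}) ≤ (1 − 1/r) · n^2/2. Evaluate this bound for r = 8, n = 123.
Turán density bound = (7/8) · 123^2/2 = 105903/16 ≈ 6618.9375

Turán's theorem: ex(n, K_{r+1}) is achieved by the complete r-partite Turán graph T(n, r) with parts as balanced as possible, and is at most (1 − 1/r) · n^2/2. For r = 8, n = 123: the density bound is (7/8) · 15129/2 = 105903/16 ≈ 6618.9375. The integer-valued extremum is e(T(123, 8)) = 6618, which is strictly less than the density bound 105903/16 since 8 ∤ 123 (the parts of T(123, 8) cannot all be equal).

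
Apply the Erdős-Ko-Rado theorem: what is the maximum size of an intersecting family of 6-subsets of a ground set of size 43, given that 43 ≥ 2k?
max |F| = C(42, 5) = 850668

Erdős-Ko-Rado (1961): when n ≥ 2k, max |F| = C(n−1, k−1). The bound is attained by the star {A : i ∈ A} for any fixed i ∈ [n]. Here C(43−1, 6−1) = C(42, 5) = 850668.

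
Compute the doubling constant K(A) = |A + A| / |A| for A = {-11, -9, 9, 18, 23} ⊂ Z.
K = |A + A| / |A| = 15/5 = 3

Enumerate A + A = {a + b : a, b ∈ A}. With |A| = 5, there are |A|^2 = 25 ordered sum pairs; collecting distinct values, A + A = {-22, -20, -18, -2, 0, 7, 9, 12, 14, 18, 27, 32, 36, 41, 46}, so |A + A| = 15. Thus K = 15/5 = 3. For comparison, the minimum possible |A + A| over all 5-element sets is 2·5 − 1 = 9 (so min K = 9/5), attained only by arithmetic progressions.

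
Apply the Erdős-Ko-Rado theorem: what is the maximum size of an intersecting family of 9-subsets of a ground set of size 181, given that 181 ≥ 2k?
max |F| = C(180, 8) = 23342337775350

Erdős-Ko-Rado (1961): when n ≥ 2k, max |F| = C(n−1, k−1). The bound is attained by the star {A : i ∈ A} for any fixed i ∈ [n]. Here C(181−1, 9−1) = C(180, 8) = 23342337775350.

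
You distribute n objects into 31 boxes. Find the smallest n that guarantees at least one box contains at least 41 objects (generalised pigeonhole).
n = (41 − 1)·31 + 1 = 1241

By the generalised pigeonhole principle, to guarantee some box contains ≥ r objects we need more than (r − 1) · k objects total. Threshold: n = (r − 1) · k + 1. With r = 41 and k = 31: n = 40 · 31 + 1 = 1240 + 1 = 1241. For n = 1240 = 40 · 31, we can put exactly 40 objects in every box, avoiding 41 in any single one — so 1241 is tight.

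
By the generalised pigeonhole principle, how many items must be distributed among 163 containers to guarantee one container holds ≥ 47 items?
n = (47 − 1)·163 + 1 = 7499

By the generalised pigeonhole principle, to guarantee some box contains ≥ r objects we need more than (r − 1) · k objects total. Threshold: n = (r − 1) · k + 1. With r = 47 and k = 163: n = 46 · 163 + 1 = 7498 + 1 = 7499. For n = 7498 = 46 · 163, we can put exactly 46 objects in every box, avoiding 47 in any single one — so 7499 is tight.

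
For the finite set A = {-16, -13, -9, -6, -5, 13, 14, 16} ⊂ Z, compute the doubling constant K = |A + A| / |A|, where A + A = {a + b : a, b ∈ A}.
K = |A + A| / |A| = 31/8

Enumerate A + A = {a + b : a, b ∈ A}. With |A| = 8, there are |A|^2 = 64 ordered sum pairs; collecting distinct values, A + A = {-32, -29, -26, -25, -22, -21, -19, -18, -15, -14, -12, -11, -10, -3, -2, 0, 1, 3, 4, 5, 7, 8, 9, 10, 11, 26, 27, 28, 29, 30, 32}, so |A + A| = 31. Thus K = 31/8. For comparison, the minimum possible |A + A| over all 8-element sets is 2·8 − 1 = 15 (so min K = 15/8), attained only by arithmetic progressions.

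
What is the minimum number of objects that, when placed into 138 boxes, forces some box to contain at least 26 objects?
n = (26 − 1)·138 + 1 = 3451

By the generalised pigeonhole principle, to guarantee some box contains ≥ r objects we need more than (r − 1) · k objects total. Threshold: n = (r − 1) · k + 1. With r = 26 and k = 138: n = 25 · 138 + 1 = 3450 + 1 = 3451. For n = 3450 = 25 · 138, we can put exactly 25 objects in every box, avoiding 26 in any single one — so 3451 is tight.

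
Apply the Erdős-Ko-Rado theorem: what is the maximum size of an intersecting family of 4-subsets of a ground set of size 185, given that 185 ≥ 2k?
max |F| = C(184, 3) = 1021384

The Erdős-Ko-Rado theorem states: for n ≥ 2k, an intersecting family of k-subsets of an n-element set has size at most C(n − 1, k − 1), with equality for 'star' families {A ⊆ [n] : |A| = k, i ∈ A} (fix an element i). For n = 185, k = 4: C(184, 3) = 1021384.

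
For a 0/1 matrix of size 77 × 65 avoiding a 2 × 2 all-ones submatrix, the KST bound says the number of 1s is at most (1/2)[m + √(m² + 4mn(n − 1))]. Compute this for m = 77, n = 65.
z(77, 65; 2, 2) ≤ (1/2)[77 + √(77² + 4·77·65·64)] = (1/2)[77 + √1287209] = 605.7762

Kővári–Sós–Turán: let r_1, ..., r_77 be the row sums and z = Σ r_i the total number of 1s. Each pair of columns can share at most one row with both entries 1 (else a 2×2 all-ones block appears), so Σ_i C(r_i, 2) ≤ C(65, 2) = 2080. By convexity Σ_i C(r_i, 2) ≥ 77·C(z/77, 2) = z(z − 77)/(2·77), giving z² − 77z − 77·65·64 ≤ 0 and hence z ≤ (1/2)[77 + √(5929 + 4·320320)] = (1/2)[77 + √1287209] ≈ (1/2)(77 + 1134.5523) = 605.7762.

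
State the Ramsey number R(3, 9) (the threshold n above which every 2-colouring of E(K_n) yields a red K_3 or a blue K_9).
R(3, 9) = 36

Lower bound: an explicit 2-colouring of K_{35} (typically a Paley-type or other structured construction) avoids a red K_3 and a blue K_9, showing R(3, 9) > 35.
Upper bound: the simple Erdős–Szekeres recurrence only gives R(3, 9) ≤ 37; the tight bound R(3, 9) ≤ 36 requires a sharper case analysis (or computer search) of 2-colourings of K_{36}.
Hence R(3, 9) = 36.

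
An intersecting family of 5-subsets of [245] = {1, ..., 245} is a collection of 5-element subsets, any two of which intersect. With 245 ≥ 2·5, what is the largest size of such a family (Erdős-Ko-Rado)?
max |F| = C(244, 4) = 144084501

Erdős-Ko-Rado (1961): when n ≥ 2k, max |F| = C(n−1, k−1). The bound is attained by the star {A : i ∈ A} for any fixed i ∈ [n]. Here C(245−1, 5−1) = C(244, 4) = 144084501.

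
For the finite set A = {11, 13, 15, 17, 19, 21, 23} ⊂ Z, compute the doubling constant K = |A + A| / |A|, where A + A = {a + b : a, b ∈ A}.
K = |A + A| / |A| = 13/7

Enumerate A + A = {a + b : a, b ∈ A}. With |A| = 7, there are |A|^2 = 49 ordered sum pairs; collecting distinct values, A + A = {22, 24, 26, 28, 30, 32, 34, 36, 38, 40, 42, 44, 46}, so |A + A| = 13. Thus K = 13/7. Here |A + A| = 2|A| − 1 = 13, the minimum possible — so K = 13/7 is minimal, which holds iff A is an arithmetic progression.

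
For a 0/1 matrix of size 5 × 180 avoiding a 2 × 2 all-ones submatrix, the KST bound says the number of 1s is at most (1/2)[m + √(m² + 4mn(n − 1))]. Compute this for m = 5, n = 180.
z(5, 180; 2, 2) ≤ (1/2)[5 + √(5² + 4·5·180·179)] = (1/2)[5 + √644425] = 403.8804

Kővári–Sós–Turán: let r_1, ..., r_5 be the row sums and z = Σ r_i the total number of 1s. Each pair of columns can share at most one row with both entries 1 (else a 2×2 all-ones block appears), so Σ_i C(r_i, 2) ≤ C(180, 2) = 16110. By convexity Σ_i C(r_i, 2) ≥ 5·C(z/5, 2) = z(z − 5)/(2·5), giving z² − 5z − 5·180·179 ≤ 0 and hence z ≤ (1/2)[5 + √(25 + 4·161100)] = (1/2)[5 + √644425] ≈ (1/2)(5 + 802.7609) = 403.8804.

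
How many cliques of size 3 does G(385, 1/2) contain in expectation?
E[# K_3] = C(385, 3) · (1/2)^C(3, 2) = 9437120 / 2^3 = 1179640

For each 3-subset S of vertices (there are C(385, 3) = 9437120 such S), let X_S = 1 if S induces a K_3 (all C(3, 2) = 3 edges present). Then P(X_S = 1) = (1/2)^3 = 1/8. By linearity of expectation, E[# K_3] = C(385, 3) · (1/2)^3 = 9437120 / 8 = 1179640.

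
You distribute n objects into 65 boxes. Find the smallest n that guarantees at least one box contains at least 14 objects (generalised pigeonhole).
n = (14 − 1)·65 + 1 = 846

By the generalised pigeonhole principle, to guarantee some box contains ≥ r objects we need more than (r − 1) · k objects total. Threshold: n = (r − 1) · k + 1. With r = 14 and k = 65: n = 13 · 65 + 1 = 845 + 1 = 846. For n = 845 = 13 · 65, we can put exactly 13 objects in every box, avoiding 14 in any single one — so 846 is tight.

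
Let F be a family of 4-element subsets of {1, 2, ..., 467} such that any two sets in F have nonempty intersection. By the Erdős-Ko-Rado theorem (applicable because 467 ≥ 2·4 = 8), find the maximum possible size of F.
max |F| = C(466, 3) = 16757360

Erdős-Ko-Rado (1961): when n ≥ 2k, max |F| = C(n−1, k−1). The bound is attained by the star {A : i ∈ A} for any fixed i ∈ [n]. Here C(467−1, 4−1) = C(466, 3) = 16757360.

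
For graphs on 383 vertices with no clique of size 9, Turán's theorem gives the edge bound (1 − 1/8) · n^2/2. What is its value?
Turán density bound = (7/8) · 383^2/2 = 1026823/16 ≈ 64176.4375

Turán's theorem: ex(n, K_{r+1}) is achieved by the complete r-partite Turán graph T(n, r) with parts as balanced as possible, and is at most (1 − 1/r) · n^2/2. For r = 8, n = 383: the density bound is (7/8) · 146689/2 = 1026823/16 ≈ 64176.4375. The integer-valued extremum is e(T(383, 8)) = 64176, which is strictly less than the density bound 1026823/16 since 8 ∤ 383 (the parts of T(383, 8) cannot all be equal).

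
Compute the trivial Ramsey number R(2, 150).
R(2, 150) = 150

R(2, k) = k for all k ≥ 2: in a 2-colouring of K_k, either some edge is red (a red K_2) or all edges are blue (a blue K_k). And K_{149} coloured all-blue has no blue K_150, so R(2, 150) > 149. Hence R(2, 150) = 150.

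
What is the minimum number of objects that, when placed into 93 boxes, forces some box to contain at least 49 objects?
n = (49 − 1)·93 + 1 = 4465

By the generalised pigeonhole principle, to guarantee some box contains ≥ r objects we need more than (r − 1) · k objects total. Threshold: n = (r − 1) · k + 1. With r = 49 and k = 93: n = 48 · 93 + 1 = 4464 + 1 = 4465. For n = 4464 = 48 · 93, we can put exactly 48 objects in every box, avoiding 49 in any single one — so 4465 is tight.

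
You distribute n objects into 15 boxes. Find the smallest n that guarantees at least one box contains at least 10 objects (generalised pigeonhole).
n = (10 − 1)·15 + 1 = 136

By the generalised pigeonhole principle, to guarantee some box contains ≥ r objects we need more than (r − 1) · k objects total. Threshold: n = (r − 1) · k + 1. With r = 10 and k = 15: n = 9 · 15 + 1 = 135 + 1 = 136. For n = 135 = 9 · 15, we can put exactly 9 objects in every box, avoiding 10 in any single one — so 136 is tight.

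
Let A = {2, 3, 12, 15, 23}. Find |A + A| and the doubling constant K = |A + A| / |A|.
K = |A + A| / |A| = 15/5 = 3

Enumerate A + A = {a + b : a, b ∈ A}. With |A| = 5, there are |A|^2 = 25 ordered sum pairs; collecting distinct values, A + A = {4, 5, 6, 14, 15, 17, 18, 24, 25, 26, 27, 30, 35, 38, 46}, so |A + A| = 15. Thus K = 15/5 = 3. For comparison, the minimum possible |A + A| over all 5-element sets is 2·5 − 1 = 9 (so min K = 9/5), attained only by arithmetic progressions.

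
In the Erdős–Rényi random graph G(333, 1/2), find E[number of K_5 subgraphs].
E[# K_5] = C(333, 5) · (1/2)^C(5, 2) = 33108454071 / 2^10 ≈ 32332474.678711

For each 5-subset S of vertices (there are C(333, 5) = 33108454071 such S), let X_S = 1 if S induces a K_5 (all C(5, 2) = 10 edges present). Then P(X_S = 1) = (1/2)^10 = 1/1024. By linearity of expectation, E[# K_5] = C(333, 5) · (1/2)^10 = 33108454071 / 1024 ≈ 32332474.678711.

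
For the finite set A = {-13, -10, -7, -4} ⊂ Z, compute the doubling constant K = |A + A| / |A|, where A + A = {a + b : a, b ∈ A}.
K = |A + A| / |A| = 7/4

Enumerate A + A = {a + b : a, b ∈ A}. With |A| = 4, there are |A|^2 = 16 ordered sum pairs; collecting distinct values, A + A = {-26, -23, -20, -17, -14, -11, -8}, so |A + A| = 7. Thus K = 7/4. Here |A + A| = 2|A| − 1 = 7, the minimum possible — so K = 7/4 is minimal, which holds iff A is an arithmetic progression.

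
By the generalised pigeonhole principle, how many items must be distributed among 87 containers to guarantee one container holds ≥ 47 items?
n = (47 − 1)·87 + 1 = 4003

By the generalised pigeonhole principle, to guarantee some box contains ≥ r objects we need more than (r − 1) · k objects total. Threshold: n = (r − 1) · k + 1. With r = 47 and k = 87: n = 46 · 87 + 1 = 4002 + 1 = 4003. For n = 4002 = 46 · 87, we can put exactly 46 objects in every box, avoiding 47 in any single one — so 4003 is tight.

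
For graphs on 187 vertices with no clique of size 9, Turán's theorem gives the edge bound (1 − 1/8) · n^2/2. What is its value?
Turán density bound = (7/8) · 187^2/2 = 244783/16 ≈ 15298.9375

Turán's theorem: ex(n, K_{r+1}) is achieved by the complete r-partite Turán graph T(n, r) with parts as balanced as possible, and is at most (1 − 1/r) · n^2/2. For r = 8, n = 187: the density bound is (7/8) · 34969/2 = 244783/16 ≈ 15298.9375. The integer-valued extremum is e(T(187, 8)) = 15298, which is strictly less than the density bound 244783/16 since 8 ∤ 187 (the parts of T(187, 8) cannot all be equal).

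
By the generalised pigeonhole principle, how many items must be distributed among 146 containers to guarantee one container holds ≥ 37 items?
n = (37 − 1)·146 + 1 = 5257

By the generalised pigeonhole principle, to guarantee some box contains ≥ r objects we need more than (r − 1) · k objects total. Threshold: n = (r − 1) · k + 1. With r = 37 and k = 146: n = 36 · 146 + 1 = 5256 + 1 = 5257. For n = 5256 = 36 · 146, we can put exactly 36 objects in every box, avoiding 37 in any single one — so 5257 is tight.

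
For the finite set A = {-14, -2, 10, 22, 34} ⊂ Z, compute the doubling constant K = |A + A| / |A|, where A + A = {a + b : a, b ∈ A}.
K = |A + A| / |A| = 9/5

Enumerate A + A = {a + b : a, b ∈ A}. With |A| = 5, there are |A|^2 = 25 ordered sum pairs; collecting distinct values, A + A = {-28, -16, -4, 8, 20, 32, 44, 56, 68}, so |A + A| = 9. Thus K = 9/5. Here |A + A| = 2|A| − 1 = 9, the minimum possible — so K = 9/5 is minimal, which holds iff A is an arithmetic progression.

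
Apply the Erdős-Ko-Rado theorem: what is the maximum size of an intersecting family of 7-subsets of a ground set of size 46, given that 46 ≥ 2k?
max |F| = C(45, 6) = 8145060

Erdős-Ko-Rado (1961): when n ≥ 2k, max |F| = C(n−1, k−1). The bound is attained by the star {A : i ∈ A} for any fixed i ∈ [n]. Here C(46−1, 7−1) = C(45, 6) = 8145060.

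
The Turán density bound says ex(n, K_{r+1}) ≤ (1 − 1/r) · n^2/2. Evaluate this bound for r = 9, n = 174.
Turán density bound = (8/9) · 174^2/2 = 13456

Turán's theorem: ex(n, K_{r+1}) is achieved by the complete r-partite Turán graph T(n, r) with parts as balanced as possible, and is at most (1 − 1/r) · n^2/2. For r = 9, n = 174: the density bound is (8/9) · 30276/2 = 13456. The integer-valued extremum is e(T(174, 9)) = 13455, which is strictly less than the density bound 13456 since 9 ∤ 174 (the parts of T(174, 9) cannot all be equal).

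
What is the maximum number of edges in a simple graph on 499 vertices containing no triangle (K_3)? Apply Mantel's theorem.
ex(499, K_3) = ⌊499^2/4⌋ = 62250

Mantel (1907): a triangle-free graph on n vertices has at most ⌊n^2/4⌋ edges, with equality for the complete bipartite graph K_{⌊n/2⌋, ⌈n/2⌉}. For n = 499: ⌊499^2/4⌋ = ⌊249001/4⌋ = 62250. The extremal graph is K_{249, 250}, which has 249·250 = 62250 edges.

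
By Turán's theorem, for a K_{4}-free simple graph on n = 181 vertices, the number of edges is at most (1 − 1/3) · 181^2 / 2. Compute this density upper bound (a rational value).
Turán density bound = (2/3) · 181^2/2 = 32761/3 ≈ 10920.3333

Turán's theorem: ex(n, K_{r+1}) is achieved by the complete r-partite Turán graph T(n, r) with parts as balanced as possible, and is at most (1 − 1/r) · n^2/2. For r = 3, n = 181: the density bound is (2/3) · 32761/2 = 32761/3 ≈ 10920.3333. The integer-valued extremum is e(T(181, 3)) = 10920, which is strictly less than the density bound 32761/3 since 3 ∤ 181 (the parts of T(181, 3) cannot all be equal).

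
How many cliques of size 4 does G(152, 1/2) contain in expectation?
E[# K_4] = C(152, 4) · (1/2)^C(4, 2) = 21374050 / 2^6 = 10687025/32 = 333969.53125

For each 4-subset S of vertices (there are C(152, 4) = 21374050 such S), let X_S = 1 if S induces a K_4 (all C(4, 2) = 6 edges present). Then P(X_S = 1) = (1/2)^6 = 1/64. By linearity of expectation, E[# K_4] = C(152, 4) · (1/2)^6 = 21374050 / 64 = 10687025/32 = 333969.53125.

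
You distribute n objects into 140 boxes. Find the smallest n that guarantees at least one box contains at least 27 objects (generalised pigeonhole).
n = (27 − 1)·140 + 1 = 3641

By the generalised pigeonhole principle, to guarantee some box contains ≥ r objects we need more than (r − 1) · k objects total. Threshold: n = (r − 1) · k + 1. With r = 27 and k = 140: n = 26 · 140 + 1 = 3640 + 1 = 3641. For n = 3640 = 26 · 140, we can put exactly 26 objects in every box, avoiding 27 in any single one — so 3641 is tight.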